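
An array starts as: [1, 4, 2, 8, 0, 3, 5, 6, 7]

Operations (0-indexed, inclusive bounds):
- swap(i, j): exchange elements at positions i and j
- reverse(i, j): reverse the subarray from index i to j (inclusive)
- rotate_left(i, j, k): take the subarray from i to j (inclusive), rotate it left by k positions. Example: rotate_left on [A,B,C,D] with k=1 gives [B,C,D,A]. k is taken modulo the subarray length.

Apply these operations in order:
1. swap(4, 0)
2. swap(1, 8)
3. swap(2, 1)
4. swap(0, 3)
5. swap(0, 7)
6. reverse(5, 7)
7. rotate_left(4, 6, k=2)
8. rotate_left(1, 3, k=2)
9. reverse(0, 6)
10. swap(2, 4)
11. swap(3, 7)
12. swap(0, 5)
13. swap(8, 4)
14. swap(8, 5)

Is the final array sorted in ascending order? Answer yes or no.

After 1 (swap(4, 0)): [0, 4, 2, 8, 1, 3, 5, 6, 7]
After 2 (swap(1, 8)): [0, 7, 2, 8, 1, 3, 5, 6, 4]
After 3 (swap(2, 1)): [0, 2, 7, 8, 1, 3, 5, 6, 4]
After 4 (swap(0, 3)): [8, 2, 7, 0, 1, 3, 5, 6, 4]
After 5 (swap(0, 7)): [6, 2, 7, 0, 1, 3, 5, 8, 4]
After 6 (reverse(5, 7)): [6, 2, 7, 0, 1, 8, 5, 3, 4]
After 7 (rotate_left(4, 6, k=2)): [6, 2, 7, 0, 5, 1, 8, 3, 4]
After 8 (rotate_left(1, 3, k=2)): [6, 0, 2, 7, 5, 1, 8, 3, 4]
After 9 (reverse(0, 6)): [8, 1, 5, 7, 2, 0, 6, 3, 4]
After 10 (swap(2, 4)): [8, 1, 2, 7, 5, 0, 6, 3, 4]
After 11 (swap(3, 7)): [8, 1, 2, 3, 5, 0, 6, 7, 4]
After 12 (swap(0, 5)): [0, 1, 2, 3, 5, 8, 6, 7, 4]
After 13 (swap(8, 4)): [0, 1, 2, 3, 4, 8, 6, 7, 5]
After 14 (swap(8, 5)): [0, 1, 2, 3, 4, 5, 6, 7, 8]

Answer: yes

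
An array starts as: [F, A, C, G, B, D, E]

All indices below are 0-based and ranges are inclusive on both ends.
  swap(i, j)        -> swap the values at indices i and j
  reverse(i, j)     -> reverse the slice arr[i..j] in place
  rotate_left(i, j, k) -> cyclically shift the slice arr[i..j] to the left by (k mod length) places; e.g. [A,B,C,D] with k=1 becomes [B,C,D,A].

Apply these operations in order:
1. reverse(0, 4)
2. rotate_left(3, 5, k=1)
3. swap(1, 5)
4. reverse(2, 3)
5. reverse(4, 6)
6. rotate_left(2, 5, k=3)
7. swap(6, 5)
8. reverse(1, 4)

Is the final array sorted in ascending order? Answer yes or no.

After 1 (reverse(0, 4)): [B, G, C, A, F, D, E]
After 2 (rotate_left(3, 5, k=1)): [B, G, C, F, D, A, E]
After 3 (swap(1, 5)): [B, A, C, F, D, G, E]
After 4 (reverse(2, 3)): [B, A, F, C, D, G, E]
After 5 (reverse(4, 6)): [B, A, F, C, E, G, D]
After 6 (rotate_left(2, 5, k=3)): [B, A, G, F, C, E, D]
After 7 (swap(6, 5)): [B, A, G, F, C, D, E]
After 8 (reverse(1, 4)): [B, C, F, G, A, D, E]

Answer: no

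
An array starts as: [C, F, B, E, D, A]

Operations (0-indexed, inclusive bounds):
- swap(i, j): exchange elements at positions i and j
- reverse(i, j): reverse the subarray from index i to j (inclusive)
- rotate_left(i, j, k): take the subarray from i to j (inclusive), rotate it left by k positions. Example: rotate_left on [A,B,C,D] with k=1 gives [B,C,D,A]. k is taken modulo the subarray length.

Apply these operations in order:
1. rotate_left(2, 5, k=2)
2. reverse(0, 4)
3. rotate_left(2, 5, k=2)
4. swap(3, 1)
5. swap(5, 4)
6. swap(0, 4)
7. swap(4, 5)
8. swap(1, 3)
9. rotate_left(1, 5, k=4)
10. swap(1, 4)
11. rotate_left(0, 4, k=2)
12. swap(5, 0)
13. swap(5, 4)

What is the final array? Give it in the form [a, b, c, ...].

Answer: [D, C, B, F, A, E]

Derivation:
After 1 (rotate_left(2, 5, k=2)): [C, F, D, A, B, E]
After 2 (reverse(0, 4)): [B, A, D, F, C, E]
After 3 (rotate_left(2, 5, k=2)): [B, A, C, E, D, F]
After 4 (swap(3, 1)): [B, E, C, A, D, F]
After 5 (swap(5, 4)): [B, E, C, A, F, D]
After 6 (swap(0, 4)): [F, E, C, A, B, D]
After 7 (swap(4, 5)): [F, E, C, A, D, B]
After 8 (swap(1, 3)): [F, A, C, E, D, B]
After 9 (rotate_left(1, 5, k=4)): [F, B, A, C, E, D]
After 10 (swap(1, 4)): [F, E, A, C, B, D]
After 11 (rotate_left(0, 4, k=2)): [A, C, B, F, E, D]
After 12 (swap(5, 0)): [D, C, B, F, E, A]
After 13 (swap(5, 4)): [D, C, B, F, A, E]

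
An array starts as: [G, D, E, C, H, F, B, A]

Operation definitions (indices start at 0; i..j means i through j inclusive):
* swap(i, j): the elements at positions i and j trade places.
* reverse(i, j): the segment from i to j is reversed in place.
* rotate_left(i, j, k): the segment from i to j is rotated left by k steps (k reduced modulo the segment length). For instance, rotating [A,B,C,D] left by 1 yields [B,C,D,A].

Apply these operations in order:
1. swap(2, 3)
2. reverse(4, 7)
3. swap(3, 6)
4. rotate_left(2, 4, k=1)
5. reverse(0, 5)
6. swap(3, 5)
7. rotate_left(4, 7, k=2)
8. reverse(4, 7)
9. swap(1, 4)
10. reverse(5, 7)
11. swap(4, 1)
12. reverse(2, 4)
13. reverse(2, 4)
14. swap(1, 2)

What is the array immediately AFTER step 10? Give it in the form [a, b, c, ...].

Answer: [B, F, A, G, C, E, H, D]

Derivation:
After 1 (swap(2, 3)): [G, D, C, E, H, F, B, A]
After 2 (reverse(4, 7)): [G, D, C, E, A, B, F, H]
After 3 (swap(3, 6)): [G, D, C, F, A, B, E, H]
After 4 (rotate_left(2, 4, k=1)): [G, D, F, A, C, B, E, H]
After 5 (reverse(0, 5)): [B, C, A, F, D, G, E, H]
After 6 (swap(3, 5)): [B, C, A, G, D, F, E, H]
After 7 (rotate_left(4, 7, k=2)): [B, C, A, G, E, H, D, F]
After 8 (reverse(4, 7)): [B, C, A, G, F, D, H, E]
After 9 (swap(1, 4)): [B, F, A, G, C, D, H, E]
After 10 (reverse(5, 7)): [B, F, A, G, C, E, H, D]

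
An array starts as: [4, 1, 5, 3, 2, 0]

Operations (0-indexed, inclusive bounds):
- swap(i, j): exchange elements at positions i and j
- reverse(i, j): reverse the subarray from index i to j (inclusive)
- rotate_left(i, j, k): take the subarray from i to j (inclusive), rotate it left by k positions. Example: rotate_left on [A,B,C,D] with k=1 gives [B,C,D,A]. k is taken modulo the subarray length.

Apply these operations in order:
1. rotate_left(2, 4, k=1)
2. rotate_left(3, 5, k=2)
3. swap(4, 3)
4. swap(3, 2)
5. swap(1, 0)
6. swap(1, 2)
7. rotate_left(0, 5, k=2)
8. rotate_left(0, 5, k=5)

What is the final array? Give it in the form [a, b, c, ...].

After 1 (rotate_left(2, 4, k=1)): [4, 1, 3, 2, 5, 0]
After 2 (rotate_left(3, 5, k=2)): [4, 1, 3, 0, 2, 5]
After 3 (swap(4, 3)): [4, 1, 3, 2, 0, 5]
After 4 (swap(3, 2)): [4, 1, 2, 3, 0, 5]
After 5 (swap(1, 0)): [1, 4, 2, 3, 0, 5]
After 6 (swap(1, 2)): [1, 2, 4, 3, 0, 5]
After 7 (rotate_left(0, 5, k=2)): [4, 3, 0, 5, 1, 2]
After 8 (rotate_left(0, 5, k=5)): [2, 4, 3, 0, 5, 1]

Answer: [2, 4, 3, 0, 5, 1]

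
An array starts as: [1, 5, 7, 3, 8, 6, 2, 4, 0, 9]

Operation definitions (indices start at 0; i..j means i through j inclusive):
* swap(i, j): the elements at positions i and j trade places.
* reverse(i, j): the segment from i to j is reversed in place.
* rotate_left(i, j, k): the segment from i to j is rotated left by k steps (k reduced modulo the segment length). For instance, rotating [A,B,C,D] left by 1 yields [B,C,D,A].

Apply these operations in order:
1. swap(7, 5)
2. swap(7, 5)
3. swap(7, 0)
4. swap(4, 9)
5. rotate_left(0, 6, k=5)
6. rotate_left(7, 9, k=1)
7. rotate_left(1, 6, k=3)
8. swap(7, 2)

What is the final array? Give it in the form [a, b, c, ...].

Answer: [6, 7, 0, 9, 2, 4, 5, 3, 8, 1]

Derivation:
After 1 (swap(7, 5)): [1, 5, 7, 3, 8, 4, 2, 6, 0, 9]
After 2 (swap(7, 5)): [1, 5, 7, 3, 8, 6, 2, 4, 0, 9]
After 3 (swap(7, 0)): [4, 5, 7, 3, 8, 6, 2, 1, 0, 9]
After 4 (swap(4, 9)): [4, 5, 7, 3, 9, 6, 2, 1, 0, 8]
After 5 (rotate_left(0, 6, k=5)): [6, 2, 4, 5, 7, 3, 9, 1, 0, 8]
After 6 (rotate_left(7, 9, k=1)): [6, 2, 4, 5, 7, 3, 9, 0, 8, 1]
After 7 (rotate_left(1, 6, k=3)): [6, 7, 3, 9, 2, 4, 5, 0, 8, 1]
After 8 (swap(7, 2)): [6, 7, 0, 9, 2, 4, 5, 3, 8, 1]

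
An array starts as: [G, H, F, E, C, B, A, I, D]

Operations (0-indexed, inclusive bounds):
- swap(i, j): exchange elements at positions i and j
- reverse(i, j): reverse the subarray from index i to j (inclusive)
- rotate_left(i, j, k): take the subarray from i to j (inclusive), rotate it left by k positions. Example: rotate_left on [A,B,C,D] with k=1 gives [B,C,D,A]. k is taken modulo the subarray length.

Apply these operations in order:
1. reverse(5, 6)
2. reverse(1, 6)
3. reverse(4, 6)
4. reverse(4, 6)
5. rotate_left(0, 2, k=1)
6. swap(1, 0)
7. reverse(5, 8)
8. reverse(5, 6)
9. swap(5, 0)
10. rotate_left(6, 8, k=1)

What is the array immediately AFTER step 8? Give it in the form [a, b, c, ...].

After 1 (reverse(5, 6)): [G, H, F, E, C, A, B, I, D]
After 2 (reverse(1, 6)): [G, B, A, C, E, F, H, I, D]
After 3 (reverse(4, 6)): [G, B, A, C, H, F, E, I, D]
After 4 (reverse(4, 6)): [G, B, A, C, E, F, H, I, D]
After 5 (rotate_left(0, 2, k=1)): [B, A, G, C, E, F, H, I, D]
After 6 (swap(1, 0)): [A, B, G, C, E, F, H, I, D]
After 7 (reverse(5, 8)): [A, B, G, C, E, D, I, H, F]
After 8 (reverse(5, 6)): [A, B, G, C, E, I, D, H, F]

Answer: [A, B, G, C, E, I, D, H, F]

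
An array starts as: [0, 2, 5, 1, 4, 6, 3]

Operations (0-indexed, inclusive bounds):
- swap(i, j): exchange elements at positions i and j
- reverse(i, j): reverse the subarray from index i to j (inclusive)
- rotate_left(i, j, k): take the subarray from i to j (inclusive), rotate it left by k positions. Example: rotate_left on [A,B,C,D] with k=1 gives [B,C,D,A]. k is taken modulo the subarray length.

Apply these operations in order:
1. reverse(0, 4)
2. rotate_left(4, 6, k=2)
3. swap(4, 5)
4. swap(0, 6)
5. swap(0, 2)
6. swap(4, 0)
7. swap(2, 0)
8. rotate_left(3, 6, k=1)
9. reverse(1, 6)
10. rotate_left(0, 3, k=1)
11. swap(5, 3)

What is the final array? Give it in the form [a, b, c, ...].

Answer: [2, 4, 3, 0, 5, 6, 1]

Derivation:
After 1 (reverse(0, 4)): [4, 1, 5, 2, 0, 6, 3]
After 2 (rotate_left(4, 6, k=2)): [4, 1, 5, 2, 3, 0, 6]
After 3 (swap(4, 5)): [4, 1, 5, 2, 0, 3, 6]
After 4 (swap(0, 6)): [6, 1, 5, 2, 0, 3, 4]
After 5 (swap(0, 2)): [5, 1, 6, 2, 0, 3, 4]
After 6 (swap(4, 0)): [0, 1, 6, 2, 5, 3, 4]
After 7 (swap(2, 0)): [6, 1, 0, 2, 5, 3, 4]
After 8 (rotate_left(3, 6, k=1)): [6, 1, 0, 5, 3, 4, 2]
After 9 (reverse(1, 6)): [6, 2, 4, 3, 5, 0, 1]
After 10 (rotate_left(0, 3, k=1)): [2, 4, 3, 6, 5, 0, 1]
After 11 (swap(5, 3)): [2, 4, 3, 0, 5, 6, 1]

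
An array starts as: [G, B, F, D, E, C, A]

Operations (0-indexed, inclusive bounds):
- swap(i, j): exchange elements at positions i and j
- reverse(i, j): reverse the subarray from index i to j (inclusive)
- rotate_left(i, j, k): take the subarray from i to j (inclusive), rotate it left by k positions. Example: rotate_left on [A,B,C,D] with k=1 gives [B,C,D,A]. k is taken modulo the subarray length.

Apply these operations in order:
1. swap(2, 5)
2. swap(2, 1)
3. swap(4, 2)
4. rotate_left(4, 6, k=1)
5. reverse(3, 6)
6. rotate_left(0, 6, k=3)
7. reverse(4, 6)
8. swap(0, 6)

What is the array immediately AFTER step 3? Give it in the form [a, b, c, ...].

Answer: [G, C, E, D, B, F, A]

Derivation:
After 1 (swap(2, 5)): [G, B, C, D, E, F, A]
After 2 (swap(2, 1)): [G, C, B, D, E, F, A]
After 3 (swap(4, 2)): [G, C, E, D, B, F, A]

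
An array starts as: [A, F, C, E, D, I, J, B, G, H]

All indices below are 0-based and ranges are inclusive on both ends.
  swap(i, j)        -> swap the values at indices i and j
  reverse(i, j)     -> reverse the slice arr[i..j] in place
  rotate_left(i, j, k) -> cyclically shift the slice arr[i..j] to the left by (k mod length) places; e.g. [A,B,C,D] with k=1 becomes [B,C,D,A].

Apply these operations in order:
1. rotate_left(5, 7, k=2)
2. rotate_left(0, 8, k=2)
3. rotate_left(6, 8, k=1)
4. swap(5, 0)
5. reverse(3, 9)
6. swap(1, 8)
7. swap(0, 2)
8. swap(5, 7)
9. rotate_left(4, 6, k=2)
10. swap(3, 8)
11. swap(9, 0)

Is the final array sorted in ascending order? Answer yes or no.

After 1 (rotate_left(5, 7, k=2)): [A, F, C, E, D, B, I, J, G, H]
After 2 (rotate_left(0, 8, k=2)): [C, E, D, B, I, J, G, A, F, H]
After 3 (rotate_left(6, 8, k=1)): [C, E, D, B, I, J, A, F, G, H]
After 4 (swap(5, 0)): [J, E, D, B, I, C, A, F, G, H]
After 5 (reverse(3, 9)): [J, E, D, H, G, F, A, C, I, B]
After 6 (swap(1, 8)): [J, I, D, H, G, F, A, C, E, B]
After 7 (swap(0, 2)): [D, I, J, H, G, F, A, C, E, B]
After 8 (swap(5, 7)): [D, I, J, H, G, C, A, F, E, B]
After 9 (rotate_left(4, 6, k=2)): [D, I, J, H, A, G, C, F, E, B]
After 10 (swap(3, 8)): [D, I, J, E, A, G, C, F, H, B]
After 11 (swap(9, 0)): [B, I, J, E, A, G, C, F, H, D]

Answer: no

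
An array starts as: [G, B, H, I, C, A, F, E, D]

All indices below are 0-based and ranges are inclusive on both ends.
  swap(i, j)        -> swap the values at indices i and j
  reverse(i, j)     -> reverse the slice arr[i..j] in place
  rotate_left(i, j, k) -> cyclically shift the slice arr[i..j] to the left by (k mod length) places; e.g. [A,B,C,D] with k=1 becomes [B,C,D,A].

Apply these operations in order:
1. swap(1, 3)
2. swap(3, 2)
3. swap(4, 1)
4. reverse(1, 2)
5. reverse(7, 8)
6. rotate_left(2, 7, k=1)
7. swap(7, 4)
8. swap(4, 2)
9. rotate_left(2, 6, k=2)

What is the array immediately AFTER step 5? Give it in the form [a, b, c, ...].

Answer: [G, B, C, H, I, A, F, D, E]

Derivation:
After 1 (swap(1, 3)): [G, I, H, B, C, A, F, E, D]
After 2 (swap(3, 2)): [G, I, B, H, C, A, F, E, D]
After 3 (swap(4, 1)): [G, C, B, H, I, A, F, E, D]
After 4 (reverse(1, 2)): [G, B, C, H, I, A, F, E, D]
After 5 (reverse(7, 8)): [G, B, C, H, I, A, F, D, E]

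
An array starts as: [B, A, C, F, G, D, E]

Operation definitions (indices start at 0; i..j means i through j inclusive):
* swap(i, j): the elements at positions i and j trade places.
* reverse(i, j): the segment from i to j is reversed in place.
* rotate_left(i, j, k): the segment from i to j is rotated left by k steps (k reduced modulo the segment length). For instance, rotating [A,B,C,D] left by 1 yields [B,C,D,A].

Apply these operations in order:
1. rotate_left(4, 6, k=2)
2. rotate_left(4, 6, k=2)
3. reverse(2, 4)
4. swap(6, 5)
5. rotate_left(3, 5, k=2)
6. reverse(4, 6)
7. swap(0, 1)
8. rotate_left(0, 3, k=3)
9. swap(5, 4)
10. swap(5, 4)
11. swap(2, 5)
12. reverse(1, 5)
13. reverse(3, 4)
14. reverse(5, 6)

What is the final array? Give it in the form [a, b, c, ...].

After 1 (rotate_left(4, 6, k=2)): [B, A, C, F, E, G, D]
After 2 (rotate_left(4, 6, k=2)): [B, A, C, F, D, E, G]
After 3 (reverse(2, 4)): [B, A, D, F, C, E, G]
After 4 (swap(6, 5)): [B, A, D, F, C, G, E]
After 5 (rotate_left(3, 5, k=2)): [B, A, D, G, F, C, E]
After 6 (reverse(4, 6)): [B, A, D, G, E, C, F]
After 7 (swap(0, 1)): [A, B, D, G, E, C, F]
After 8 (rotate_left(0, 3, k=3)): [G, A, B, D, E, C, F]
After 9 (swap(5, 4)): [G, A, B, D, C, E, F]
After 10 (swap(5, 4)): [G, A, B, D, E, C, F]
After 11 (swap(2, 5)): [G, A, C, D, E, B, F]
After 12 (reverse(1, 5)): [G, B, E, D, C, A, F]
After 13 (reverse(3, 4)): [G, B, E, C, D, A, F]
After 14 (reverse(5, 6)): [G, B, E, C, D, F, A]

Answer: [G, B, E, C, D, F, A]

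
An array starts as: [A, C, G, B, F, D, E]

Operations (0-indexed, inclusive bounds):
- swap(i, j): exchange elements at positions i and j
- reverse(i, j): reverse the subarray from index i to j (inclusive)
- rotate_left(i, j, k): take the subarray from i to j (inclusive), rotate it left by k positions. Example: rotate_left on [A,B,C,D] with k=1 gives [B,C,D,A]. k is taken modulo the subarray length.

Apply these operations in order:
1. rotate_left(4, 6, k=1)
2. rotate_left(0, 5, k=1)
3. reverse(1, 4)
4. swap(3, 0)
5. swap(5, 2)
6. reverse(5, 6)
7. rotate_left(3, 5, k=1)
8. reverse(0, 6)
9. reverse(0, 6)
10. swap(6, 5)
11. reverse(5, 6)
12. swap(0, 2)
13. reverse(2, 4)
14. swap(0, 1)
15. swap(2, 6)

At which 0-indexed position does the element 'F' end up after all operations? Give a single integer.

After 1 (rotate_left(4, 6, k=1)): [A, C, G, B, D, E, F]
After 2 (rotate_left(0, 5, k=1)): [C, G, B, D, E, A, F]
After 3 (reverse(1, 4)): [C, E, D, B, G, A, F]
After 4 (swap(3, 0)): [B, E, D, C, G, A, F]
After 5 (swap(5, 2)): [B, E, A, C, G, D, F]
After 6 (reverse(5, 6)): [B, E, A, C, G, F, D]
After 7 (rotate_left(3, 5, k=1)): [B, E, A, G, F, C, D]
After 8 (reverse(0, 6)): [D, C, F, G, A, E, B]
After 9 (reverse(0, 6)): [B, E, A, G, F, C, D]
After 10 (swap(6, 5)): [B, E, A, G, F, D, C]
After 11 (reverse(5, 6)): [B, E, A, G, F, C, D]
After 12 (swap(0, 2)): [A, E, B, G, F, C, D]
After 13 (reverse(2, 4)): [A, E, F, G, B, C, D]
After 14 (swap(0, 1)): [E, A, F, G, B, C, D]
After 15 (swap(2, 6)): [E, A, D, G, B, C, F]

Answer: 6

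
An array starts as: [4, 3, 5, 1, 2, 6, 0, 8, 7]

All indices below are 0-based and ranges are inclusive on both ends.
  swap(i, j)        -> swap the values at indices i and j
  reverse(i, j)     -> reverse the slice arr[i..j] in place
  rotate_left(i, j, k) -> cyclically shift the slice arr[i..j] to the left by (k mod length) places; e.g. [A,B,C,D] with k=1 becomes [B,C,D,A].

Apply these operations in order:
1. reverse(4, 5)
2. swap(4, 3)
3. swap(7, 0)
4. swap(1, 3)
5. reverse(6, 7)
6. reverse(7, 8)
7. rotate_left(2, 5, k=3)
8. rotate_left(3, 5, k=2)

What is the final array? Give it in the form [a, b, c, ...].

Answer: [8, 6, 2, 1, 5, 3, 4, 7, 0]

Derivation:
After 1 (reverse(4, 5)): [4, 3, 5, 1, 6, 2, 0, 8, 7]
After 2 (swap(4, 3)): [4, 3, 5, 6, 1, 2, 0, 8, 7]
After 3 (swap(7, 0)): [8, 3, 5, 6, 1, 2, 0, 4, 7]
After 4 (swap(1, 3)): [8, 6, 5, 3, 1, 2, 0, 4, 7]
After 5 (reverse(6, 7)): [8, 6, 5, 3, 1, 2, 4, 0, 7]
After 6 (reverse(7, 8)): [8, 6, 5, 3, 1, 2, 4, 7, 0]
After 7 (rotate_left(2, 5, k=3)): [8, 6, 2, 5, 3, 1, 4, 7, 0]
After 8 (rotate_left(3, 5, k=2)): [8, 6, 2, 1, 5, 3, 4, 7, 0]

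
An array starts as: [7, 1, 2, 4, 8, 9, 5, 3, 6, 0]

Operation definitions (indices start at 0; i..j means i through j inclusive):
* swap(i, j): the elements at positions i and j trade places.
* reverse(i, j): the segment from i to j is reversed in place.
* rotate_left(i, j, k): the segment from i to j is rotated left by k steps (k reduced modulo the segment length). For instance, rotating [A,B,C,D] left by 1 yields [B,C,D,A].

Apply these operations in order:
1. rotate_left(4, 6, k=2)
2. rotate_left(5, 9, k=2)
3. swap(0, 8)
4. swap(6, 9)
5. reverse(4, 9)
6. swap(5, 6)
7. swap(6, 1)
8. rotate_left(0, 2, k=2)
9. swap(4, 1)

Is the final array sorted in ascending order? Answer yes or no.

After 1 (rotate_left(4, 6, k=2)): [7, 1, 2, 4, 5, 8, 9, 3, 6, 0]
After 2 (rotate_left(5, 9, k=2)): [7, 1, 2, 4, 5, 3, 6, 0, 8, 9]
After 3 (swap(0, 8)): [8, 1, 2, 4, 5, 3, 6, 0, 7, 9]
After 4 (swap(6, 9)): [8, 1, 2, 4, 5, 3, 9, 0, 7, 6]
After 5 (reverse(4, 9)): [8, 1, 2, 4, 6, 7, 0, 9, 3, 5]
After 6 (swap(5, 6)): [8, 1, 2, 4, 6, 0, 7, 9, 3, 5]
After 7 (swap(6, 1)): [8, 7, 2, 4, 6, 0, 1, 9, 3, 5]
After 8 (rotate_left(0, 2, k=2)): [2, 8, 7, 4, 6, 0, 1, 9, 3, 5]
After 9 (swap(4, 1)): [2, 6, 7, 4, 8, 0, 1, 9, 3, 5]

Answer: no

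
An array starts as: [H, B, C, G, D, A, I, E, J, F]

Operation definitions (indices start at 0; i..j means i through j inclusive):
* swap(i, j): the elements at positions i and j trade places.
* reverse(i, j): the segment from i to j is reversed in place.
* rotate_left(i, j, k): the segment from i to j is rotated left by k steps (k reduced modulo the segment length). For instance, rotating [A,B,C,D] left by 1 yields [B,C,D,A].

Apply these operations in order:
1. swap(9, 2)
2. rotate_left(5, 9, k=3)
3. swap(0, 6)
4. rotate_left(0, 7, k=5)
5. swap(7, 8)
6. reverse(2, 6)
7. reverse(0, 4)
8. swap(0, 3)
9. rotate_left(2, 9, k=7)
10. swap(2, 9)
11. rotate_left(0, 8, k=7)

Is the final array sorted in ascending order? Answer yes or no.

Answer: no

Derivation:
After 1 (swap(9, 2)): [H, B, F, G, D, A, I, E, J, C]
After 2 (rotate_left(5, 9, k=3)): [H, B, F, G, D, J, C, A, I, E]
After 3 (swap(0, 6)): [C, B, F, G, D, J, H, A, I, E]
After 4 (rotate_left(0, 7, k=5)): [J, H, A, C, B, F, G, D, I, E]
After 5 (swap(7, 8)): [J, H, A, C, B, F, G, I, D, E]
After 6 (reverse(2, 6)): [J, H, G, F, B, C, A, I, D, E]
After 7 (reverse(0, 4)): [B, F, G, H, J, C, A, I, D, E]
After 8 (swap(0, 3)): [H, F, G, B, J, C, A, I, D, E]
After 9 (rotate_left(2, 9, k=7)): [H, F, E, G, B, J, C, A, I, D]
After 10 (swap(2, 9)): [H, F, D, G, B, J, C, A, I, E]
After 11 (rotate_left(0, 8, k=7)): [A, I, H, F, D, G, B, J, C, E]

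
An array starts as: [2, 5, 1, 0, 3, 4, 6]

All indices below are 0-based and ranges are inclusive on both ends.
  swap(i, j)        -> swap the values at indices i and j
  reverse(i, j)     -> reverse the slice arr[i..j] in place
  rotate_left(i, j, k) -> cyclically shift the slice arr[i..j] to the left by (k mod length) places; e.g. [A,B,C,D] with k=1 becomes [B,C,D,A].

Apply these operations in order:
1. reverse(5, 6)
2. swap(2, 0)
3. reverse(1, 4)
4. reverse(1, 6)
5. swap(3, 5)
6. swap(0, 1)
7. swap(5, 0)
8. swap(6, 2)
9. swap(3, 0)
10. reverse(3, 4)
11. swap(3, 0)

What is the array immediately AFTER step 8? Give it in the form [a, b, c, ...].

After 1 (reverse(5, 6)): [2, 5, 1, 0, 3, 6, 4]
After 2 (swap(2, 0)): [1, 5, 2, 0, 3, 6, 4]
After 3 (reverse(1, 4)): [1, 3, 0, 2, 5, 6, 4]
After 4 (reverse(1, 6)): [1, 4, 6, 5, 2, 0, 3]
After 5 (swap(3, 5)): [1, 4, 6, 0, 2, 5, 3]
After 6 (swap(0, 1)): [4, 1, 6, 0, 2, 5, 3]
After 7 (swap(5, 0)): [5, 1, 6, 0, 2, 4, 3]
After 8 (swap(6, 2)): [5, 1, 3, 0, 2, 4, 6]

Answer: [5, 1, 3, 0, 2, 4, 6]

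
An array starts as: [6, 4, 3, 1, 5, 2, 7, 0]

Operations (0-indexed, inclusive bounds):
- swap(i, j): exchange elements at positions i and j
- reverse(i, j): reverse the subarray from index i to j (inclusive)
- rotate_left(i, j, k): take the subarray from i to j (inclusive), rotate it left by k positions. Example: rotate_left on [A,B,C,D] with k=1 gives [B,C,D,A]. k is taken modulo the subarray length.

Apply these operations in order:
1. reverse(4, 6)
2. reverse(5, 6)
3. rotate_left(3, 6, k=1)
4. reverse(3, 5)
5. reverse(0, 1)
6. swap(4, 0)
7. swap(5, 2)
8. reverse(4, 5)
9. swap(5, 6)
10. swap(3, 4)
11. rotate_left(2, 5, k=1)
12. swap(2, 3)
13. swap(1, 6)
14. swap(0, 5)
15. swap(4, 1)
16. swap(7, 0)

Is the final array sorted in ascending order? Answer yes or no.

Answer: yes

Derivation:
After 1 (reverse(4, 6)): [6, 4, 3, 1, 7, 2, 5, 0]
After 2 (reverse(5, 6)): [6, 4, 3, 1, 7, 5, 2, 0]
After 3 (rotate_left(3, 6, k=1)): [6, 4, 3, 7, 5, 2, 1, 0]
After 4 (reverse(3, 5)): [6, 4, 3, 2, 5, 7, 1, 0]
After 5 (reverse(0, 1)): [4, 6, 3, 2, 5, 7, 1, 0]
After 6 (swap(4, 0)): [5, 6, 3, 2, 4, 7, 1, 0]
After 7 (swap(5, 2)): [5, 6, 7, 2, 4, 3, 1, 0]
After 8 (reverse(4, 5)): [5, 6, 7, 2, 3, 4, 1, 0]
After 9 (swap(5, 6)): [5, 6, 7, 2, 3, 1, 4, 0]
After 10 (swap(3, 4)): [5, 6, 7, 3, 2, 1, 4, 0]
After 11 (rotate_left(2, 5, k=1)): [5, 6, 3, 2, 1, 7, 4, 0]
After 12 (swap(2, 3)): [5, 6, 2, 3, 1, 7, 4, 0]
After 13 (swap(1, 6)): [5, 4, 2, 3, 1, 7, 6, 0]
After 14 (swap(0, 5)): [7, 4, 2, 3, 1, 5, 6, 0]
After 15 (swap(4, 1)): [7, 1, 2, 3, 4, 5, 6, 0]
After 16 (swap(7, 0)): [0, 1, 2, 3, 4, 5, 6, 7]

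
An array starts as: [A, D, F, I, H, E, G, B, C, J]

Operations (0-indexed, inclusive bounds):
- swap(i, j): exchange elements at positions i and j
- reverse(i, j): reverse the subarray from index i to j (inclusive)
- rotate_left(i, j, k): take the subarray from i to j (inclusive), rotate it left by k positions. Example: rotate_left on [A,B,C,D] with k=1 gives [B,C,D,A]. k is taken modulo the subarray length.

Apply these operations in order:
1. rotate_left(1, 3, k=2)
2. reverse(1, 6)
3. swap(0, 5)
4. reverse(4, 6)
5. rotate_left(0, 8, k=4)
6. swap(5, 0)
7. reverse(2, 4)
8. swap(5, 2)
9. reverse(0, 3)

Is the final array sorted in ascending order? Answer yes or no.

After 1 (rotate_left(1, 3, k=2)): [A, I, D, F, H, E, G, B, C, J]
After 2 (reverse(1, 6)): [A, G, E, H, F, D, I, B, C, J]
After 3 (swap(0, 5)): [D, G, E, H, F, A, I, B, C, J]
After 4 (reverse(4, 6)): [D, G, E, H, I, A, F, B, C, J]
After 5 (rotate_left(0, 8, k=4)): [I, A, F, B, C, D, G, E, H, J]
After 6 (swap(5, 0)): [D, A, F, B, C, I, G, E, H, J]
After 7 (reverse(2, 4)): [D, A, C, B, F, I, G, E, H, J]
After 8 (swap(5, 2)): [D, A, I, B, F, C, G, E, H, J]
After 9 (reverse(0, 3)): [B, I, A, D, F, C, G, E, H, J]

Answer: no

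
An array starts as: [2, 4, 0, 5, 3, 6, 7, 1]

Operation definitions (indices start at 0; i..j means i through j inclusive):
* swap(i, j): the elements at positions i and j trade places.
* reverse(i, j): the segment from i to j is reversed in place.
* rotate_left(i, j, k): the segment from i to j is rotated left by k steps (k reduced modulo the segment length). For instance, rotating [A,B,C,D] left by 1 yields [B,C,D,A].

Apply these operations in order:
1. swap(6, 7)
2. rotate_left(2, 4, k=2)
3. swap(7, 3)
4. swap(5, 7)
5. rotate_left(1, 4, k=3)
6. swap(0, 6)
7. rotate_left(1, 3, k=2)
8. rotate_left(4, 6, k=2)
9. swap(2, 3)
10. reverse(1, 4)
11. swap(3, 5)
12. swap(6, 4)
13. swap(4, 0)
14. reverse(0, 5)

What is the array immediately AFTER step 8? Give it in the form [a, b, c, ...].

Answer: [1, 3, 5, 4, 2, 7, 0, 6]

Derivation:
After 1 (swap(6, 7)): [2, 4, 0, 5, 3, 6, 1, 7]
After 2 (rotate_left(2, 4, k=2)): [2, 4, 3, 0, 5, 6, 1, 7]
After 3 (swap(7, 3)): [2, 4, 3, 7, 5, 6, 1, 0]
After 4 (swap(5, 7)): [2, 4, 3, 7, 5, 0, 1, 6]
After 5 (rotate_left(1, 4, k=3)): [2, 5, 4, 3, 7, 0, 1, 6]
After 6 (swap(0, 6)): [1, 5, 4, 3, 7, 0, 2, 6]
After 7 (rotate_left(1, 3, k=2)): [1, 3, 5, 4, 7, 0, 2, 6]
After 8 (rotate_left(4, 6, k=2)): [1, 3, 5, 4, 2, 7, 0, 6]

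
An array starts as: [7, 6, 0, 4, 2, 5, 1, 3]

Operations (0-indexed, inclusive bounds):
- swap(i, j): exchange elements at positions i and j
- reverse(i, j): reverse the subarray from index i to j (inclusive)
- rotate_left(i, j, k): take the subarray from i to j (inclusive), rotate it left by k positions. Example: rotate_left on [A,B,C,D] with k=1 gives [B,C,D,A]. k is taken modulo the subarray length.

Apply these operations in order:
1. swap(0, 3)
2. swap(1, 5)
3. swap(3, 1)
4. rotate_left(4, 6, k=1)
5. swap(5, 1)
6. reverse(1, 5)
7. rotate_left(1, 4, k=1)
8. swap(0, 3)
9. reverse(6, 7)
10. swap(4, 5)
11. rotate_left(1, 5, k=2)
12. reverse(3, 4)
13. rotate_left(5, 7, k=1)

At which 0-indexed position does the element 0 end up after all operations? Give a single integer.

Answer: 0

Derivation:
After 1 (swap(0, 3)): [4, 6, 0, 7, 2, 5, 1, 3]
After 2 (swap(1, 5)): [4, 5, 0, 7, 2, 6, 1, 3]
After 3 (swap(3, 1)): [4, 7, 0, 5, 2, 6, 1, 3]
After 4 (rotate_left(4, 6, k=1)): [4, 7, 0, 5, 6, 1, 2, 3]
After 5 (swap(5, 1)): [4, 1, 0, 5, 6, 7, 2, 3]
After 6 (reverse(1, 5)): [4, 7, 6, 5, 0, 1, 2, 3]
After 7 (rotate_left(1, 4, k=1)): [4, 6, 5, 0, 7, 1, 2, 3]
After 8 (swap(0, 3)): [0, 6, 5, 4, 7, 1, 2, 3]
After 9 (reverse(6, 7)): [0, 6, 5, 4, 7, 1, 3, 2]
After 10 (swap(4, 5)): [0, 6, 5, 4, 1, 7, 3, 2]
After 11 (rotate_left(1, 5, k=2)): [0, 4, 1, 7, 6, 5, 3, 2]
After 12 (reverse(3, 4)): [0, 4, 1, 6, 7, 5, 3, 2]
After 13 (rotate_left(5, 7, k=1)): [0, 4, 1, 6, 7, 3, 2, 5]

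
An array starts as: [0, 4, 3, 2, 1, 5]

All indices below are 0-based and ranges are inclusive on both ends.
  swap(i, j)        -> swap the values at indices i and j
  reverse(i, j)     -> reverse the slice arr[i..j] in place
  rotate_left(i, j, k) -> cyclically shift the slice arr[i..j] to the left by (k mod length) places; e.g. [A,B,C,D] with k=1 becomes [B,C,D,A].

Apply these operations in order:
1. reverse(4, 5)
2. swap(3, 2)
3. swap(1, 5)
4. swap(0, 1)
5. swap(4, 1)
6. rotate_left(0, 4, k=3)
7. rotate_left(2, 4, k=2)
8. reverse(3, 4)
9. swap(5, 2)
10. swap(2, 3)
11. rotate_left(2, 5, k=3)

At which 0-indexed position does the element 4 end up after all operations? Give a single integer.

Answer: 4

Derivation:
After 1 (reverse(4, 5)): [0, 4, 3, 2, 5, 1]
After 2 (swap(3, 2)): [0, 4, 2, 3, 5, 1]
After 3 (swap(1, 5)): [0, 1, 2, 3, 5, 4]
After 4 (swap(0, 1)): [1, 0, 2, 3, 5, 4]
After 5 (swap(4, 1)): [1, 5, 2, 3, 0, 4]
After 6 (rotate_left(0, 4, k=3)): [3, 0, 1, 5, 2, 4]
After 7 (rotate_left(2, 4, k=2)): [3, 0, 2, 1, 5, 4]
After 8 (reverse(3, 4)): [3, 0, 2, 5, 1, 4]
After 9 (swap(5, 2)): [3, 0, 4, 5, 1, 2]
After 10 (swap(2, 3)): [3, 0, 5, 4, 1, 2]
After 11 (rotate_left(2, 5, k=3)): [3, 0, 2, 5, 4, 1]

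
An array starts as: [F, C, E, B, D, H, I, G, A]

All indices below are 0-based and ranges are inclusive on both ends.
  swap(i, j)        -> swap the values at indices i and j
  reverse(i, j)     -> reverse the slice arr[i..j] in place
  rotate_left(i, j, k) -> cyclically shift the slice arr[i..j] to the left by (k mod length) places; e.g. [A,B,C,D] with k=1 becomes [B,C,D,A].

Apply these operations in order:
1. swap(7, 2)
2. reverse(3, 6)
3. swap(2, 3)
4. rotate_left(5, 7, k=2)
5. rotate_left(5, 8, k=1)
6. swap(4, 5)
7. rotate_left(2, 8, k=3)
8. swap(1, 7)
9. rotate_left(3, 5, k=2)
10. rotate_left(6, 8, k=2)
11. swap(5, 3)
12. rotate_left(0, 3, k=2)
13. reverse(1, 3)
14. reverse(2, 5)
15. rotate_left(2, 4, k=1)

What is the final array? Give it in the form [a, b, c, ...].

Answer: [H, G, B, A, E, F, D, I, C]

Derivation:
After 1 (swap(7, 2)): [F, C, G, B, D, H, I, E, A]
After 2 (reverse(3, 6)): [F, C, G, I, H, D, B, E, A]
After 3 (swap(2, 3)): [F, C, I, G, H, D, B, E, A]
After 4 (rotate_left(5, 7, k=2)): [F, C, I, G, H, E, D, B, A]
After 5 (rotate_left(5, 8, k=1)): [F, C, I, G, H, D, B, A, E]
After 6 (swap(4, 5)): [F, C, I, G, D, H, B, A, E]
After 7 (rotate_left(2, 8, k=3)): [F, C, H, B, A, E, I, G, D]
After 8 (swap(1, 7)): [F, G, H, B, A, E, I, C, D]
After 9 (rotate_left(3, 5, k=2)): [F, G, H, E, B, A, I, C, D]
After 10 (rotate_left(6, 8, k=2)): [F, G, H, E, B, A, D, I, C]
After 11 (swap(5, 3)): [F, G, H, A, B, E, D, I, C]
After 12 (rotate_left(0, 3, k=2)): [H, A, F, G, B, E, D, I, C]
After 13 (reverse(1, 3)): [H, G, F, A, B, E, D, I, C]
After 14 (reverse(2, 5)): [H, G, E, B, A, F, D, I, C]
After 15 (rotate_left(2, 4, k=1)): [H, G, B, A, E, F, D, I, C]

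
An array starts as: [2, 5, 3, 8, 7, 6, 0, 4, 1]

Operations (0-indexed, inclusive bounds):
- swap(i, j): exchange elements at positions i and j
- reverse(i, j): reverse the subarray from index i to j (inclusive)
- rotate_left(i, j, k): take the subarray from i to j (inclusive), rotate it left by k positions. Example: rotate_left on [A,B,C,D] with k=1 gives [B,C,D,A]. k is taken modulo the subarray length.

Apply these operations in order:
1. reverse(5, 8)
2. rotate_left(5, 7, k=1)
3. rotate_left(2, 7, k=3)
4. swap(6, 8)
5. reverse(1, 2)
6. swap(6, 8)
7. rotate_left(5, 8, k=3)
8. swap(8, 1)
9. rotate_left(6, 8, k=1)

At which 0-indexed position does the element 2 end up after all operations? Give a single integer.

Answer: 0

Derivation:
After 1 (reverse(5, 8)): [2, 5, 3, 8, 7, 1, 4, 0, 6]
After 2 (rotate_left(5, 7, k=1)): [2, 5, 3, 8, 7, 4, 0, 1, 6]
After 3 (rotate_left(2, 7, k=3)): [2, 5, 4, 0, 1, 3, 8, 7, 6]
After 4 (swap(6, 8)): [2, 5, 4, 0, 1, 3, 6, 7, 8]
After 5 (reverse(1, 2)): [2, 4, 5, 0, 1, 3, 6, 7, 8]
After 6 (swap(6, 8)): [2, 4, 5, 0, 1, 3, 8, 7, 6]
After 7 (rotate_left(5, 8, k=3)): [2, 4, 5, 0, 1, 6, 3, 8, 7]
After 8 (swap(8, 1)): [2, 7, 5, 0, 1, 6, 3, 8, 4]
After 9 (rotate_left(6, 8, k=1)): [2, 7, 5, 0, 1, 6, 8, 4, 3]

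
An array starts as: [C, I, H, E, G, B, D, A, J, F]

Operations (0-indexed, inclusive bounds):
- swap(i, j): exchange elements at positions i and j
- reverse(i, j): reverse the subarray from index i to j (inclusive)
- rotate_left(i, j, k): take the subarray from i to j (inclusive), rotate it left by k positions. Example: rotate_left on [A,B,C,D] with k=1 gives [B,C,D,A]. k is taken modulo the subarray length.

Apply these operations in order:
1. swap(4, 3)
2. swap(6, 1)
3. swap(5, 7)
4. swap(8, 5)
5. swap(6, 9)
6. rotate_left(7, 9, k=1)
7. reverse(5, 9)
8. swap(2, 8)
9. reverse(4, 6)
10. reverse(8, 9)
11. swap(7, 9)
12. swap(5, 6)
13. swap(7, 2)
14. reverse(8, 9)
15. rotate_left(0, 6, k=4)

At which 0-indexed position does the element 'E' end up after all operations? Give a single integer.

Answer: 1

Derivation:
After 1 (swap(4, 3)): [C, I, H, G, E, B, D, A, J, F]
After 2 (swap(6, 1)): [C, D, H, G, E, B, I, A, J, F]
After 3 (swap(5, 7)): [C, D, H, G, E, A, I, B, J, F]
After 4 (swap(8, 5)): [C, D, H, G, E, J, I, B, A, F]
After 5 (swap(6, 9)): [C, D, H, G, E, J, F, B, A, I]
After 6 (rotate_left(7, 9, k=1)): [C, D, H, G, E, J, F, A, I, B]
After 7 (reverse(5, 9)): [C, D, H, G, E, B, I, A, F, J]
After 8 (swap(2, 8)): [C, D, F, G, E, B, I, A, H, J]
After 9 (reverse(4, 6)): [C, D, F, G, I, B, E, A, H, J]
After 10 (reverse(8, 9)): [C, D, F, G, I, B, E, A, J, H]
After 11 (swap(7, 9)): [C, D, F, G, I, B, E, H, J, A]
After 12 (swap(5, 6)): [C, D, F, G, I, E, B, H, J, A]
After 13 (swap(7, 2)): [C, D, H, G, I, E, B, F, J, A]
After 14 (reverse(8, 9)): [C, D, H, G, I, E, B, F, A, J]
After 15 (rotate_left(0, 6, k=4)): [I, E, B, C, D, H, G, F, A, J]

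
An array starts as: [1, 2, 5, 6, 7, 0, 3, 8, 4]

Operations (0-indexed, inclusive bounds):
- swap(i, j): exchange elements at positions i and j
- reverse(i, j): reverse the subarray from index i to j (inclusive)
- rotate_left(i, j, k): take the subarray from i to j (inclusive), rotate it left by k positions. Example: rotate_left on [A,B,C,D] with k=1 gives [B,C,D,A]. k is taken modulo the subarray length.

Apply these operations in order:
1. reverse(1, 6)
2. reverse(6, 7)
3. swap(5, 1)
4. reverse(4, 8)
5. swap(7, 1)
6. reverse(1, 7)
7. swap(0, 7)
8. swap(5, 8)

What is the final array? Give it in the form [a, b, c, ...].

Answer: [3, 5, 8, 2, 4, 6, 0, 1, 7]

Derivation:
After 1 (reverse(1, 6)): [1, 3, 0, 7, 6, 5, 2, 8, 4]
After 2 (reverse(6, 7)): [1, 3, 0, 7, 6, 5, 8, 2, 4]
After 3 (swap(5, 1)): [1, 5, 0, 7, 6, 3, 8, 2, 4]
After 4 (reverse(4, 8)): [1, 5, 0, 7, 4, 2, 8, 3, 6]
After 5 (swap(7, 1)): [1, 3, 0, 7, 4, 2, 8, 5, 6]
After 6 (reverse(1, 7)): [1, 5, 8, 2, 4, 7, 0, 3, 6]
After 7 (swap(0, 7)): [3, 5, 8, 2, 4, 7, 0, 1, 6]
After 8 (swap(5, 8)): [3, 5, 8, 2, 4, 6, 0, 1, 7]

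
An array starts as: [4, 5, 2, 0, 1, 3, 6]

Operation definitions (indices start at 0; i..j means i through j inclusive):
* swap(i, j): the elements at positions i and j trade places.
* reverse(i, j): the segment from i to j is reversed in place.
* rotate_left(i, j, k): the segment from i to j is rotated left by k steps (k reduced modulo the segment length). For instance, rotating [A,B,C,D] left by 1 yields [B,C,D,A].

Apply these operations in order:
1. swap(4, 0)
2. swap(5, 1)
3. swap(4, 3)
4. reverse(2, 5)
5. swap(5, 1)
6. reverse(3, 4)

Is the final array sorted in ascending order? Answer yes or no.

After 1 (swap(4, 0)): [1, 5, 2, 0, 4, 3, 6]
After 2 (swap(5, 1)): [1, 3, 2, 0, 4, 5, 6]
After 3 (swap(4, 3)): [1, 3, 2, 4, 0, 5, 6]
After 4 (reverse(2, 5)): [1, 3, 5, 0, 4, 2, 6]
After 5 (swap(5, 1)): [1, 2, 5, 0, 4, 3, 6]
After 6 (reverse(3, 4)): [1, 2, 5, 4, 0, 3, 6]

Answer: no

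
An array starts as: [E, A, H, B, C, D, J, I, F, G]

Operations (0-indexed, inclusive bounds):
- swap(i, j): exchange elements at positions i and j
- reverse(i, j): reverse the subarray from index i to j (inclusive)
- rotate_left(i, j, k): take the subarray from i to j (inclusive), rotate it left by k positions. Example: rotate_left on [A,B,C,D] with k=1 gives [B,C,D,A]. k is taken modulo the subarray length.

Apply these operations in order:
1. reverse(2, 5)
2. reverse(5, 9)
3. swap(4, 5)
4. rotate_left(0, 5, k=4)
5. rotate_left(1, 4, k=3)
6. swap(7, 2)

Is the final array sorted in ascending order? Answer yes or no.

Answer: no

Derivation:
After 1 (reverse(2, 5)): [E, A, D, C, B, H, J, I, F, G]
After 2 (reverse(5, 9)): [E, A, D, C, B, G, F, I, J, H]
After 3 (swap(4, 5)): [E, A, D, C, G, B, F, I, J, H]
After 4 (rotate_left(0, 5, k=4)): [G, B, E, A, D, C, F, I, J, H]
After 5 (rotate_left(1, 4, k=3)): [G, D, B, E, A, C, F, I, J, H]
After 6 (swap(7, 2)): [G, D, I, E, A, C, F, B, J, H]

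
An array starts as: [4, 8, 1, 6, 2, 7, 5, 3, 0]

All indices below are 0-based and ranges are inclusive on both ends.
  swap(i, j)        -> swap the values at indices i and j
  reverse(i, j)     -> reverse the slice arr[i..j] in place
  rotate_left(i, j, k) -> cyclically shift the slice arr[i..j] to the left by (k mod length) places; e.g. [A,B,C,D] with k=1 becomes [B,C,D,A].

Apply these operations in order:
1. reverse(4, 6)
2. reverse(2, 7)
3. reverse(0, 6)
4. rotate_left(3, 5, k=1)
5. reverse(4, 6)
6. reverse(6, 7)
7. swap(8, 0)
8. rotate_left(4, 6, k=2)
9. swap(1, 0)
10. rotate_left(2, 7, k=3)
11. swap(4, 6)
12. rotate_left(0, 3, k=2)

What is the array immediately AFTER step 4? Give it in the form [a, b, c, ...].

Answer: [6, 5, 7, 3, 8, 2, 4, 1, 0]

Derivation:
After 1 (reverse(4, 6)): [4, 8, 1, 6, 5, 7, 2, 3, 0]
After 2 (reverse(2, 7)): [4, 8, 3, 2, 7, 5, 6, 1, 0]
After 3 (reverse(0, 6)): [6, 5, 7, 2, 3, 8, 4, 1, 0]
After 4 (rotate_left(3, 5, k=1)): [6, 5, 7, 3, 8, 2, 4, 1, 0]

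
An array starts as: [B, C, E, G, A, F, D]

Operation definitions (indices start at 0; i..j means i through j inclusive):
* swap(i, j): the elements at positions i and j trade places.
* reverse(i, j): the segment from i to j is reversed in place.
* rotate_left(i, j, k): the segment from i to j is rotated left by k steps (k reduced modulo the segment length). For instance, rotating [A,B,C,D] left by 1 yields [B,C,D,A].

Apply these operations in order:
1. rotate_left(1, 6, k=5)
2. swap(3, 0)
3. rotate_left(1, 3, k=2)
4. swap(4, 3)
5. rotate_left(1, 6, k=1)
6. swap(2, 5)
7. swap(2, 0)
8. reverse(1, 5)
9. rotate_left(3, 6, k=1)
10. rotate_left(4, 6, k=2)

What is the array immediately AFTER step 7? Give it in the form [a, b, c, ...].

Answer: [F, D, E, C, A, G, B]

Derivation:
After 1 (rotate_left(1, 6, k=5)): [B, D, C, E, G, A, F]
After 2 (swap(3, 0)): [E, D, C, B, G, A, F]
After 3 (rotate_left(1, 3, k=2)): [E, B, D, C, G, A, F]
After 4 (swap(4, 3)): [E, B, D, G, C, A, F]
After 5 (rotate_left(1, 6, k=1)): [E, D, G, C, A, F, B]
After 6 (swap(2, 5)): [E, D, F, C, A, G, B]
After 7 (swap(2, 0)): [F, D, E, C, A, G, B]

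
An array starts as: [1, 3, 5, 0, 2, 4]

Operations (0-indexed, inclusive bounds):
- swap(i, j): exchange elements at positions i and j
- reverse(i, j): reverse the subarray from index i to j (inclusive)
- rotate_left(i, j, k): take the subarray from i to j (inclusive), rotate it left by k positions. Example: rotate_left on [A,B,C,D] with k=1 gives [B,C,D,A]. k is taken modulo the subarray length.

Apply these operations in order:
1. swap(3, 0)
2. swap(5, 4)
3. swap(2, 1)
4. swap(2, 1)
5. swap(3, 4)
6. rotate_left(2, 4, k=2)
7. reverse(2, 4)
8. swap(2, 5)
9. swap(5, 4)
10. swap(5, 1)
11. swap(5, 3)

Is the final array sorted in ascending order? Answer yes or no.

After 1 (swap(3, 0)): [0, 3, 5, 1, 2, 4]
After 2 (swap(5, 4)): [0, 3, 5, 1, 4, 2]
After 3 (swap(2, 1)): [0, 5, 3, 1, 4, 2]
After 4 (swap(2, 1)): [0, 3, 5, 1, 4, 2]
After 5 (swap(3, 4)): [0, 3, 5, 4, 1, 2]
After 6 (rotate_left(2, 4, k=2)): [0, 3, 1, 5, 4, 2]
After 7 (reverse(2, 4)): [0, 3, 4, 5, 1, 2]
After 8 (swap(2, 5)): [0, 3, 2, 5, 1, 4]
After 9 (swap(5, 4)): [0, 3, 2, 5, 4, 1]
After 10 (swap(5, 1)): [0, 1, 2, 5, 4, 3]
After 11 (swap(5, 3)): [0, 1, 2, 3, 4, 5]

Answer: yes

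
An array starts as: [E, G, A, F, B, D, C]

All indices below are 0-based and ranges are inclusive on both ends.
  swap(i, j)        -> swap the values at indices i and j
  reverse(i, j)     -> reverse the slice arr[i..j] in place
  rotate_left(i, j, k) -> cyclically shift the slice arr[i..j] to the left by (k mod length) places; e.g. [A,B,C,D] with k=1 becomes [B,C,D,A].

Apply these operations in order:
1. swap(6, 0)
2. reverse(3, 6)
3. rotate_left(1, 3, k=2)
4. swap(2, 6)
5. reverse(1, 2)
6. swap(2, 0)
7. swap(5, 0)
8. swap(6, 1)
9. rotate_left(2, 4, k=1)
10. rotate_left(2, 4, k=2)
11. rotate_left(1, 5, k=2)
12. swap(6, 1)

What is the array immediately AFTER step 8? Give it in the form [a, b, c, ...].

Answer: [B, G, C, A, D, E, F]

Derivation:
After 1 (swap(6, 0)): [C, G, A, F, B, D, E]
After 2 (reverse(3, 6)): [C, G, A, E, D, B, F]
After 3 (rotate_left(1, 3, k=2)): [C, E, G, A, D, B, F]
After 4 (swap(2, 6)): [C, E, F, A, D, B, G]
After 5 (reverse(1, 2)): [C, F, E, A, D, B, G]
After 6 (swap(2, 0)): [E, F, C, A, D, B, G]
After 7 (swap(5, 0)): [B, F, C, A, D, E, G]
After 8 (swap(6, 1)): [B, G, C, A, D, E, F]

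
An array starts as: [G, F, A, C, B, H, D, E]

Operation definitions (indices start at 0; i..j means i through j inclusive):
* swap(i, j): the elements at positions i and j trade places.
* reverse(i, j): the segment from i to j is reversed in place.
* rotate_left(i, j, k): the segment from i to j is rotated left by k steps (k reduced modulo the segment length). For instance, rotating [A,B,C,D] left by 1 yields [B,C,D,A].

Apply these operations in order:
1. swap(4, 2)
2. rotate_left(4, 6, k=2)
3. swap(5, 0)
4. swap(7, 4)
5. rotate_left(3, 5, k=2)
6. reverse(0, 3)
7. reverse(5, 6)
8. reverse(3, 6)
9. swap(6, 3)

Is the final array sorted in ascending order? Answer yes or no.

Answer: no

Derivation:
After 1 (swap(4, 2)): [G, F, B, C, A, H, D, E]
After 2 (rotate_left(4, 6, k=2)): [G, F, B, C, D, A, H, E]
After 3 (swap(5, 0)): [A, F, B, C, D, G, H, E]
After 4 (swap(7, 4)): [A, F, B, C, E, G, H, D]
After 5 (rotate_left(3, 5, k=2)): [A, F, B, G, C, E, H, D]
After 6 (reverse(0, 3)): [G, B, F, A, C, E, H, D]
After 7 (reverse(5, 6)): [G, B, F, A, C, H, E, D]
After 8 (reverse(3, 6)): [G, B, F, E, H, C, A, D]
After 9 (swap(6, 3)): [G, B, F, A, H, C, E, D]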